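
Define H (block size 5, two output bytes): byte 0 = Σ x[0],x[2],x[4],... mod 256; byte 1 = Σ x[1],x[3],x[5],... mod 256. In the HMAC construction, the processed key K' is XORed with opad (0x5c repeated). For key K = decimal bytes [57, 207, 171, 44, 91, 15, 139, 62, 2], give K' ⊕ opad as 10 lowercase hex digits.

90145c5c5c

Key decimal bytes [57, 207, 171, 44, 91, 15, 139, 62, 2] = 39 cf ab 2c 5b 0f 8b 3e 02 is 9 bytes > B = 5, so hash it first: H(key) = cc 48, then zero-pad to 5 bytes: K' = cc 48 00 00 00.
XOR each byte with 0x5c: cc⊕5c=90, 48⊕5c=14, 00⊕5c=5c, 00⊕5c=5c, 00⊕5c=5c.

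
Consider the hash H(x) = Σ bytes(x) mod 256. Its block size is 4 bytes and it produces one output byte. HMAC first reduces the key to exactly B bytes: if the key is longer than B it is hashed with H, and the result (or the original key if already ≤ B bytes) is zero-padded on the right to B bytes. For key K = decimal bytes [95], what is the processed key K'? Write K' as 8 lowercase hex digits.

5f000000

Key decimal bytes [95] = 5f is 1 byte ≤ B = 4; zero-pad to 4 bytes: K' = 5f 00 00 00.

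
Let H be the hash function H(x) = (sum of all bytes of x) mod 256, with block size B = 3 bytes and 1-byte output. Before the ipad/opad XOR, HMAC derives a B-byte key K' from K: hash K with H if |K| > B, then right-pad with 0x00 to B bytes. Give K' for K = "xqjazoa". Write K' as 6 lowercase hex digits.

fe0000

|K| = 7 > B = 3, so first hash the key.
H(K): sum = 120+113+106+97+122+111+97 = 766; mod 256 = 254 → fe.
Zero-pad H(K) = fe to 3 bytes: K' = fe 00 00.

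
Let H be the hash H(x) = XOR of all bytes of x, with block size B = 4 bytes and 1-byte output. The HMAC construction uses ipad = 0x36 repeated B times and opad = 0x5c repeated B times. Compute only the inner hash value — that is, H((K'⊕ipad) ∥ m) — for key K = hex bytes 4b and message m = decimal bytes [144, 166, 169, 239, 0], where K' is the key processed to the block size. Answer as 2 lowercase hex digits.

Key hex bytes 4b is 1 byte ≤ B = 4; zero-pad to 4 bytes: K' = 4b 00 00 00.
K' ⊕ ipad = 7d 36 36 36.
Inner input = 7d 36 36 36 ∥ 90 a6 a9 ef 00.
Inner hash: XOR 7d⊕36⊕36⊕36⊕90⊕a6⊕a9⊕ef⊕00 = 3b.

3b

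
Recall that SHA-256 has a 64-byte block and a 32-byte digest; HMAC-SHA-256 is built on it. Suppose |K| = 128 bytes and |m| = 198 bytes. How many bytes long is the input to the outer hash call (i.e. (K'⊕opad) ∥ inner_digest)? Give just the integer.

96

Key is 128 > 64 bytes, so it is hashed to 32 bytes then zero-padded to 64: |K'| = 64.
Outer input = (K'⊕opad) ∥ H(inner) → 64 + 32 = 96 bytes.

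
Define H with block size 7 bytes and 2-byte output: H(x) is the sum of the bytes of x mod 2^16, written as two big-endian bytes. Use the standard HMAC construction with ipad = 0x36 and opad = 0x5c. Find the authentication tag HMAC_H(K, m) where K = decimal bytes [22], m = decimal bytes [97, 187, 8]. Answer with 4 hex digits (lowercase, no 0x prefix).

Key decimal bytes [22] = 16 is 1 byte ≤ B = 7; zero-pad to 7 bytes: K' = 16 00 00 00 00 00 00.
K' ⊕ ipad = 20 36 36 36 36 36 36.  K' ⊕ opad = 4a 5c 5c 5c 5c 5c 5c.
Inner input = (K'⊕ipad) ∥ m = 20 36 36 36 36 36 36 ∥ 61 bb 08.
Inner hash: sum = 32+54+54+54+54+54+54+97+187+8 = 648 → 02 88.
Outer input = (K'⊕opad) ∥ inner = 4a 5c 5c 5c 5c 5c 5c ∥ 02 88.
Outer hash (tag): sum = 74+92+92+92+92+92+92+2+136 = 764 → 02 fc.

02fc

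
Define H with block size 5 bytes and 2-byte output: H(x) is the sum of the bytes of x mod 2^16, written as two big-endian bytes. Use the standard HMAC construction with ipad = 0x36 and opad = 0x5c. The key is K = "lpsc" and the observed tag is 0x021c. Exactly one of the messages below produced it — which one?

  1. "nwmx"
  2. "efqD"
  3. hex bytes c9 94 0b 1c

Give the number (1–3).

Key "lpsc" = 6c 70 73 63 is 4 bytes ≤ B = 5; zero-pad to 5 bytes: K' = 6c 70 73 63 00.
K' ⊕ ipad = 5a 46 45 55 36; K' ⊕ opad = 30 2c 2f 3f 5c.
m1: inner = H(5a 46 45 55 36 6e 77 6d 78) = 03 3a; tag = H(30 2c 2f 3f 5c 03 3a) = 0163
m2: inner = H(5a 46 45 55 36 65 66 71 44) = 02 f0; tag = H(30 2c 2f 3f 5c 02 f0) = 0218
m3: inner = H(5a 46 45 55 36 c9 94 0b 1c) = 02 f4; tag = H(30 2c 2f 3f 5c 02 f4) = 021c ← matches

3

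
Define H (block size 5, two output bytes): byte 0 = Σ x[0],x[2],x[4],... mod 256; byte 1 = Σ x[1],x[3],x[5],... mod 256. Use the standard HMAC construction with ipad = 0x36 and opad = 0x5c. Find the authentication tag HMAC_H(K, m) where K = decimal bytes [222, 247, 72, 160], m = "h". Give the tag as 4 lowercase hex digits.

Key decimal bytes [222, 247, 72, 160] = de f7 48 a0 is 4 bytes ≤ B = 5; zero-pad to 5 bytes: K' = de f7 48 a0 00.
K' ⊕ ipad = e8 c1 7e 96 36.  K' ⊕ opad = 82 ab 14 fc 5c.
Inner input = (K'⊕ipad) ∥ m = e8 c1 7e 96 36 ∥ 68.
Inner hash: even-index sum = 412 mod 256 = 156; odd-index sum = 447 mod 256 = 191 → 9c bf.
Outer input = (K'⊕opad) ∥ inner = 82 ab 14 fc 5c ∥ 9c bf.
Outer hash (tag): even-index sum = 433 mod 256 = 177; odd-index sum = 579 mod 256 = 67 → b1 43.

b143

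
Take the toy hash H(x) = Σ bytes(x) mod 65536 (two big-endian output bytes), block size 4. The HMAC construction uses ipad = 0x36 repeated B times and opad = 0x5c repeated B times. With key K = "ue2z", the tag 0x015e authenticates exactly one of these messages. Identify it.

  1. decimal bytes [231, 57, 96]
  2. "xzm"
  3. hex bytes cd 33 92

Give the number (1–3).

1

Key "ue2z" = 75 65 32 7a is exactly B = 4 bytes: K' = 75 65 32 7a.
K' ⊕ ipad = 43 53 04 4c; K' ⊕ opad = 29 39 6e 26.
m1: inner = H(43 53 04 4c e7 39 60) = 02 66; tag = H(29 39 6e 26 02 66) = 015e ← matches
m2: inner = H(43 53 04 4c 78 7a 6d) = 02 45; tag = H(29 39 6e 26 02 45) = 013d
m3: inner = H(43 53 04 4c cd 33 92) = 02 78; tag = H(29 39 6e 26 02 78) = 0170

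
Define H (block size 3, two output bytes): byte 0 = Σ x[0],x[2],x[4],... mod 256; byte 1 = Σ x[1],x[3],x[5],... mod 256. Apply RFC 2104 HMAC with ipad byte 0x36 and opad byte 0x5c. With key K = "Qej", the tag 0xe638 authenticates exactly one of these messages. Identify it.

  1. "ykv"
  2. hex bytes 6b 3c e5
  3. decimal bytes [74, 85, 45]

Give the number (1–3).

2

Key "Qej" = 51 65 6a is exactly B = 3 bytes: K' = 51 65 6a.
K' ⊕ ipad = 67 53 5c; K' ⊕ opad = 0d 39 36.
m1: inner = H(67 53 5c 79 6b 76) = 2e 42; tag = H(0d 39 36 2e 42) = 8567
m2: inner = H(67 53 5c 6b 3c e5) = ff a3; tag = H(0d 39 36 ff a3) = e638 ← matches
m3: inner = H(67 53 5c 4a 55 2d) = 18 ca; tag = H(0d 39 36 18 ca) = 0d51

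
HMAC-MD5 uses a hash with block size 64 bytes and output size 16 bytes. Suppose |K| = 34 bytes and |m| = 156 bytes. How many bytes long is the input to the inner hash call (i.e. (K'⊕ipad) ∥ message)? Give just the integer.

220

Key is 34 ≤ 64 bytes, zero-padded: |K'| = 64.
Inner input = (K'⊕ipad) ∥ m → 64 + 156 = 220 bytes.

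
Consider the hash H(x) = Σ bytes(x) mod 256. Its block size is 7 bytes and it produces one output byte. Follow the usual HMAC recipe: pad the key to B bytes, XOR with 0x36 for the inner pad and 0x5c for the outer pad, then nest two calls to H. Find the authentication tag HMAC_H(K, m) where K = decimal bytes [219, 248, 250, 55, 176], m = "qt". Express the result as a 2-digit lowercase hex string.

3f

Key decimal bytes [219, 248, 250, 55, 176] = db f8 fa 37 b0 is 5 bytes ≤ B = 7; zero-pad to 7 bytes: K' = db f8 fa 37 b0 00 00.
K' ⊕ ipad = ed ce cc 01 86 36 36.  K' ⊕ opad = 87 a4 a6 6b ec 5c 5c.
Inner input = (K'⊕ipad) ∥ m = ed ce cc 01 86 36 36 ∥ 71 74.
Inner hash: sum = 237+206+204+1+134+54+54+113+116 = 1119; mod 256 = 95 → 5f.
Outer input = (K'⊕opad) ∥ inner = 87 a4 a6 6b ec 5c 5c ∥ 5f.
Outer hash (tag): sum = 135+164+166+107+236+92+92+95 = 1087; mod 256 = 63 → 3f.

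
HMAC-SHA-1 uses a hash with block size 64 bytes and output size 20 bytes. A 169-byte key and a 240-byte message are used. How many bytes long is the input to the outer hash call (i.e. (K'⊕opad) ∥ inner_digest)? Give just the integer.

84

Key is 169 > 64 bytes, so it is hashed to 20 bytes then zero-padded to 64: |K'| = 64.
Outer input = (K'⊕opad) ∥ H(inner) → 64 + 20 = 84 bytes.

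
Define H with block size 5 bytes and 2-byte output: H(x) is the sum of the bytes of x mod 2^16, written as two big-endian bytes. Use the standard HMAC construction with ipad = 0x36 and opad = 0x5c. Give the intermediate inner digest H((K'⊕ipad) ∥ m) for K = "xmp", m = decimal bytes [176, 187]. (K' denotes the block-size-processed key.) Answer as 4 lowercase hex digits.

02c6

Key "xmp" = 78 6d 70 is 3 bytes ≤ B = 5; zero-pad to 5 bytes: K' = 78 6d 70 00 00.
K' ⊕ ipad = 4e 5b 46 36 36.
Inner input = 4e 5b 46 36 36 ∥ b0 bb.
Inner hash: sum = 78+91+70+54+54+176+187 = 710 → 02 c6.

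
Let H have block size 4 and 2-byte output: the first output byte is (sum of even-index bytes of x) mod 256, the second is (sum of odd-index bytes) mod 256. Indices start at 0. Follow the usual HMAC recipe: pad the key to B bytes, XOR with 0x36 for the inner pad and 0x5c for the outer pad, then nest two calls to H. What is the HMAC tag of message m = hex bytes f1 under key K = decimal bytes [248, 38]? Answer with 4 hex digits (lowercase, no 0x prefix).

f51c

Key decimal bytes [248, 38] = f8 26 is 2 bytes ≤ B = 4; zero-pad to 4 bytes: K' = f8 26 00 00.
K' ⊕ ipad = ce 10 36 36.  K' ⊕ opad = a4 7a 5c 5c.
Inner input = (K'⊕ipad) ∥ m = ce 10 36 36 ∥ f1.
Inner hash: even-index sum = 501 mod 256 = 245; odd-index sum = 70 mod 256 = 70 → f5 46.
Outer input = (K'⊕opad) ∥ inner = a4 7a 5c 5c ∥ f5 46.
Outer hash (tag): even-index sum = 501 mod 256 = 245; odd-index sum = 284 mod 256 = 28 → f5 1c.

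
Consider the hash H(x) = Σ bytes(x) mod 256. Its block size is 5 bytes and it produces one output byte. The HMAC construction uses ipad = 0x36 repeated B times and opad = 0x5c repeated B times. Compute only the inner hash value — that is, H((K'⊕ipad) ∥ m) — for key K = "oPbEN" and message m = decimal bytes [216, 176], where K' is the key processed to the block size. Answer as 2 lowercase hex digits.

Key "oPbEN" = 6f 50 62 45 4e is exactly B = 5 bytes: K' = 6f 50 62 45 4e.
K' ⊕ ipad = 59 66 54 73 78.
Inner input = 59 66 54 73 78 ∥ d8 b0.
Inner hash: sum = 89+102+84+115+120+216+176 = 902; mod 256 = 134 → 86.

86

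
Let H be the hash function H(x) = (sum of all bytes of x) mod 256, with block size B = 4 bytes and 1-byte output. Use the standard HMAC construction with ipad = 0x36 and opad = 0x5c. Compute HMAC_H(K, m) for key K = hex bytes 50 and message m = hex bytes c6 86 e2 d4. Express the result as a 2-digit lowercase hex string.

Key hex bytes 50 is 1 byte ≤ B = 4; zero-pad to 4 bytes: K' = 50 00 00 00.
K' ⊕ ipad = 66 36 36 36.  K' ⊕ opad = 0c 5c 5c 5c.
Inner input = (K'⊕ipad) ∥ m = 66 36 36 36 ∥ c6 86 e2 d4.
Inner hash: sum = 102+54+54+54+198+134+226+212 = 1034; mod 256 = 10 → 0a.
Outer input = (K'⊕opad) ∥ inner = 0c 5c 5c 5c ∥ 0a.
Outer hash (tag): sum = 12+92+92+92+10 = 298; mod 256 = 42 → 2a.

2a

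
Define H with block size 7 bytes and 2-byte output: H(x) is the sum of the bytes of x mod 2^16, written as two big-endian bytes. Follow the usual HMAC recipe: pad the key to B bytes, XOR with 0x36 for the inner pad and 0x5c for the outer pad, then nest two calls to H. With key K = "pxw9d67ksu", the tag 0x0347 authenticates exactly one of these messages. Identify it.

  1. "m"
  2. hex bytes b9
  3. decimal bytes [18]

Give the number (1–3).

Key "pxw9d67ksu" = 70 78 77 39 64 36 37 6b 73 75 is 10 bytes > B = 7, so hash it first: H(key) = 03 bc, then zero-pad to 7 bytes: K' = 03 bc 00 00 00 00 00.
K' ⊕ ipad = 35 8a 36 36 36 36 36; K' ⊕ opad = 5f e0 5c 5c 5c 5c 5c.
m1: inner = H(35 8a 36 36 36 36 36 6d) = 02 3a; tag = H(5f e0 5c 5c 5c 5c 5c 02 3a) = 0347 ← matches
m2: inner = H(35 8a 36 36 36 36 36 b9) = 02 86; tag = H(5f e0 5c 5c 5c 5c 5c 02 86) = 0393
m3: inner = H(35 8a 36 36 36 36 36 12) = 01 df; tag = H(5f e0 5c 5c 5c 5c 5c 01 df) = 03eb

1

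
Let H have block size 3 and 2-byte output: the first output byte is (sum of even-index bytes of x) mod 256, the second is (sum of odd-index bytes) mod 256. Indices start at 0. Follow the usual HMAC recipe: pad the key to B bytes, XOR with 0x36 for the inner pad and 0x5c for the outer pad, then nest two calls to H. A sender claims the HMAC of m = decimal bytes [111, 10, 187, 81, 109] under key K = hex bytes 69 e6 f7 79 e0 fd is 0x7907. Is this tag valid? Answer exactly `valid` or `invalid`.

valid

Key hex bytes 69 e6 f7 79 e0 fd is 6 bytes > B = 3, so hash it first: H(key) = 40 5c, then zero-pad to 3 bytes: K' = 40 5c 00.
K' ⊕ ipad = 76 6a 36; K' ⊕ opad = 1c 00 5c.
Inner hash: even-index sum = 263 mod 256 = 7; odd-index sum = 513 mod 256 = 1 → 07 01.
Outer hash (recomputed tag): even-index sum = 121 mod 256 = 121; odd-index sum = 7 mod 256 = 7 → 79 07.
Recomputed tag = 7907; claimed = 7907 → match.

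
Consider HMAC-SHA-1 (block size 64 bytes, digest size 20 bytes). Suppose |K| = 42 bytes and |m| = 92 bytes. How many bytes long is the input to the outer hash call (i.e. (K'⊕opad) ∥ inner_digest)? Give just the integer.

Key is 42 ≤ 64 bytes, zero-padded: |K'| = 64.
Outer input = (K'⊕opad) ∥ H(inner) → 64 + 20 = 84 bytes.

84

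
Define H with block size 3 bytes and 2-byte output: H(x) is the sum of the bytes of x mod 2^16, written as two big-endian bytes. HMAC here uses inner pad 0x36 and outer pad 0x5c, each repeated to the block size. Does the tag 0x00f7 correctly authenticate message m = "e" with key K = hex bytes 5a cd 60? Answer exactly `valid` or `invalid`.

valid

Key hex bytes 5a cd 60 is exactly B = 3 bytes: K' = 5a cd 60.
K' ⊕ ipad = 6c fb 56; K' ⊕ opad = 06 91 3c.
Inner hash: sum = 108+251+86+101 = 546 → 02 22.
Outer hash (recomputed tag): sum = 6+145+60+2+34 = 247 → 00 f7.
Recomputed tag = 00f7; claimed = 00f7 → match.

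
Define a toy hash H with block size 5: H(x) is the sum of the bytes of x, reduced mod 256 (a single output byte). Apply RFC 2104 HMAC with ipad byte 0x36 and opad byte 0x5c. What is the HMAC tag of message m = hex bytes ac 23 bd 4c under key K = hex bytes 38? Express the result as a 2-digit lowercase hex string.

92

Key hex bytes 38 is 1 byte ≤ B = 5; zero-pad to 5 bytes: K' = 38 00 00 00 00.
K' ⊕ ipad = 0e 36 36 36 36.  K' ⊕ opad = 64 5c 5c 5c 5c.
Inner input = (K'⊕ipad) ∥ m = 0e 36 36 36 36 ∥ ac 23 bd 4c.
Inner hash: sum = 14+54+54+54+54+172+35+189+76 = 702; mod 256 = 190 → be.
Outer input = (K'⊕opad) ∥ inner = 64 5c 5c 5c 5c ∥ be.
Outer hash (tag): sum = 100+92+92+92+92+190 = 658; mod 256 = 146 → 92.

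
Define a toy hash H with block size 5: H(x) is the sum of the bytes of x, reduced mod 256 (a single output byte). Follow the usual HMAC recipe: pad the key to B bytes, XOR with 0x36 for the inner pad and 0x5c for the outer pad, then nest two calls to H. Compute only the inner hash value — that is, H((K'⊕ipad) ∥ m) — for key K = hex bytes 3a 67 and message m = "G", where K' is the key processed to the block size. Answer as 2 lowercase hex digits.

Key hex bytes 3a 67 is 2 bytes ≤ B = 5; zero-pad to 5 bytes: K' = 3a 67 00 00 00.
K' ⊕ ipad = 0c 51 36 36 36.
Inner input = 0c 51 36 36 36 ∥ 47.
Inner hash: sum = 12+81+54+54+54+71 = 326; mod 256 = 70 → 46.

46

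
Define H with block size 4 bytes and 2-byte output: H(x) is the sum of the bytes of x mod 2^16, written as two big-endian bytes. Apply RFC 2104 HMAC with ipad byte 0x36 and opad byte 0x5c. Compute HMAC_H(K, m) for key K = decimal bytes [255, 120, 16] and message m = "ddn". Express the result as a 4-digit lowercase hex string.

Key decimal bytes [255, 120, 16] = ff 78 10 is 3 bytes ≤ B = 4; zero-pad to 4 bytes: K' = ff 78 10 00.
K' ⊕ ipad = c9 4e 26 36.  K' ⊕ opad = a3 24 4c 5c.
Inner input = (K'⊕ipad) ∥ m = c9 4e 26 36 ∥ 64 64 6e.
Inner hash: sum = 201+78+38+54+100+100+110 = 681 → 02 a9.
Outer input = (K'⊕opad) ∥ inner = a3 24 4c 5c ∥ 02 a9.
Outer hash (tag): sum = 163+36+76+92+2+169 = 538 → 02 1a.

021a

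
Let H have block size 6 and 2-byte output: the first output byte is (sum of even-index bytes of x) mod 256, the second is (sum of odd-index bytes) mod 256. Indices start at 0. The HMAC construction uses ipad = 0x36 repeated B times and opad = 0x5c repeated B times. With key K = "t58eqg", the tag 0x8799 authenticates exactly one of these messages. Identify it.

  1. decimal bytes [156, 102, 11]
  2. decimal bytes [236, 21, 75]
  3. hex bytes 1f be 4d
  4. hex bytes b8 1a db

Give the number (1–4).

2

Key "t58eqg" = 74 35 38 65 71 67 is exactly B = 6 bytes: K' = 74 35 38 65 71 67.
K' ⊕ ipad = 42 03 0e 53 47 51; K' ⊕ opad = 28 69 64 39 2d 3b.
m1: inner = H(42 03 0e 53 47 51 9c 66 0b) = 3e 0d; tag = H(28 69 64 39 2d 3b 3e 0d) = f7ea
m2: inner = H(42 03 0e 53 47 51 ec 15 4b) = ce bc; tag = H(28 69 64 39 2d 3b ce bc) = 8799 ← matches
m3: inner = H(42 03 0e 53 47 51 1f be 4d) = 03 65; tag = H(28 69 64 39 2d 3b 03 65) = bc42
m4: inner = H(42 03 0e 53 47 51 b8 1a db) = 2a c1; tag = H(28 69 64 39 2d 3b 2a c1) = e39e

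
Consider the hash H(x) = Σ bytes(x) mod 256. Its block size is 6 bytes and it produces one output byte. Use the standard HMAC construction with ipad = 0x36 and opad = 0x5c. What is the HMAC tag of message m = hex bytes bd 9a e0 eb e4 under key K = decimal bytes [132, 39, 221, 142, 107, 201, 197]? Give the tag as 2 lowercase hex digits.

Key decimal bytes [132, 39, 221, 142, 107, 201, 197] = 84 27 dd 8e 6b c9 c5 is 7 bytes > B = 6, so hash it first: H(key) = 0f, then zero-pad to 6 bytes: K' = 0f 00 00 00 00 00.
K' ⊕ ipad = 39 36 36 36 36 36.  K' ⊕ opad = 53 5c 5c 5c 5c 5c.
Inner input = (K'⊕ipad) ∥ m = 39 36 36 36 36 36 ∥ bd 9a e0 eb e4.
Inner hash: sum = 57+54+54+54+54+54+189+154+224+235+228 = 1357; mod 256 = 77 → 4d.
Outer input = (K'⊕opad) ∥ inner = 53 5c 5c 5c 5c 5c ∥ 4d.
Outer hash (tag): sum = 83+92+92+92+92+92+77 = 620; mod 256 = 108 → 6c.

6c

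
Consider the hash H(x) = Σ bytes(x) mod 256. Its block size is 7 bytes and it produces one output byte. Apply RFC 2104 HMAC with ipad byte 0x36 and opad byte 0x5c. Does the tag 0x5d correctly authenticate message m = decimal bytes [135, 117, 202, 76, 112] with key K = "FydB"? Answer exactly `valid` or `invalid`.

invalid

Key "FydB" = 46 79 64 42 is 4 bytes ≤ B = 7; zero-pad to 7 bytes: K' = 46 79 64 42 00 00 00.
K' ⊕ ipad = 70 4f 52 74 36 36 36; K' ⊕ opad = 1a 25 38 1e 5c 5c 5c.
Inner hash: sum = 112+79+82+116+54+54+54+135+117+202+76+112 = 1193; mod 256 = 169 → a9.
Outer hash (recomputed tag): sum = 26+37+56+30+92+92+92+169 = 594; mod 256 = 82 → 52.
Recomputed tag = 52; claimed = 5d → mismatch.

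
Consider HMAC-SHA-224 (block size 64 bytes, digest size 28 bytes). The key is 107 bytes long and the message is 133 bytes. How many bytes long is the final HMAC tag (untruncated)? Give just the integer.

The tag is one SHA-224 digest: 28 bytes.

28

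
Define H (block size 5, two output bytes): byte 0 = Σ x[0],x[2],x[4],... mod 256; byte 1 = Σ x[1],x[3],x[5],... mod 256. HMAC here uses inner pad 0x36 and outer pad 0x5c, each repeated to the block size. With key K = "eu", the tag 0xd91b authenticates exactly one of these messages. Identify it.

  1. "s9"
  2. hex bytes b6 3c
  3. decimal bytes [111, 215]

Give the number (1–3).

3

Key "eu" = 65 75 is 2 bytes ≤ B = 5; zero-pad to 5 bytes: K' = 65 75 00 00 00.
K' ⊕ ipad = 53 43 36 36 36; K' ⊕ opad = 39 29 5c 5c 5c.
m1: inner = H(53 43 36 36 36 73 39) = f8 ec; tag = H(39 29 5c 5c 5c f8 ec) = dd7d
m2: inner = H(53 43 36 36 36 b6 3c) = fb 2f; tag = H(39 29 5c 5c 5c fb 2f) = 2080
m3: inner = H(53 43 36 36 36 6f d7) = 96 e8; tag = H(39 29 5c 5c 5c 96 e8) = d91b ← matches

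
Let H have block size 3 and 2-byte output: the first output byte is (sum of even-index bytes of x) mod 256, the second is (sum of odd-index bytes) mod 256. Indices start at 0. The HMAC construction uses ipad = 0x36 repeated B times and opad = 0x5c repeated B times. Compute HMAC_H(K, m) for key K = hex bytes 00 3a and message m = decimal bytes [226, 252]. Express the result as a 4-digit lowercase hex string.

Key hex bytes 00 3a is 2 bytes ≤ B = 3; zero-pad to 3 bytes: K' = 00 3a 00.
K' ⊕ ipad = 36 0c 36.  K' ⊕ opad = 5c 66 5c.
Inner input = (K'⊕ipad) ∥ m = 36 0c 36 ∥ e2 fc.
Inner hash: even-index sum = 360 mod 256 = 104; odd-index sum = 238 mod 256 = 238 → 68 ee.
Outer input = (K'⊕opad) ∥ inner = 5c 66 5c ∥ 68 ee.
Outer hash (tag): even-index sum = 422 mod 256 = 166; odd-index sum = 206 mod 256 = 206 → a6 ce.

a6ce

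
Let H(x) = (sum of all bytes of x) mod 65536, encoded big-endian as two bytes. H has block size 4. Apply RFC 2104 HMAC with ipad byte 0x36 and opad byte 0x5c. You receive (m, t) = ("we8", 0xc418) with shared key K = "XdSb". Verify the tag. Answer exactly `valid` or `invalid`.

invalid

Key "XdSb" = 58 64 53 62 is exactly B = 4 bytes: K' = 58 64 53 62.
K' ⊕ ipad = 6e 52 65 54; K' ⊕ opad = 04 38 0f 3e.
Inner hash: sum = 110+82+101+84+119+101+56 = 653 → 02 8d.
Outer hash (recomputed tag): sum = 4+56+15+62+2+141 = 280 → 01 18.
Recomputed tag = 0118; claimed = c418 → mismatch.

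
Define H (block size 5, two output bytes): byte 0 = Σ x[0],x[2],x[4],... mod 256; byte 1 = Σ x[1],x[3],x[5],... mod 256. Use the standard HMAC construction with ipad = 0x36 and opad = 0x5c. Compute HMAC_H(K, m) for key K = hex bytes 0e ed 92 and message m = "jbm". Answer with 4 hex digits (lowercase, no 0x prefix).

Key hex bytes 0e ed 92 is 3 bytes ≤ B = 5; zero-pad to 5 bytes: K' = 0e ed 92 00 00.
K' ⊕ ipad = 38 db a4 36 36.  K' ⊕ opad = 52 b1 ce 5c 5c.
Inner input = (K'⊕ipad) ∥ m = 38 db a4 36 36 ∥ 6a 62 6d.
Inner hash: even-index sum = 372 mod 256 = 116; odd-index sum = 488 mod 256 = 232 → 74 e8.
Outer input = (K'⊕opad) ∥ inner = 52 b1 ce 5c 5c ∥ 74 e8.
Outer hash (tag): even-index sum = 612 mod 256 = 100; odd-index sum = 385 mod 256 = 129 → 64 81.

6481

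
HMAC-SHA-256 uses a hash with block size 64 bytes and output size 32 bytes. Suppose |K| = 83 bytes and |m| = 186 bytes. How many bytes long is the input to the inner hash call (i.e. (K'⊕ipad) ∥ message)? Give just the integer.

250

Key is 83 > 64 bytes, so it is hashed to 32 bytes then zero-padded to 64: |K'| = 64.
Inner input = (K'⊕ipad) ∥ m → 64 + 186 = 250 bytes.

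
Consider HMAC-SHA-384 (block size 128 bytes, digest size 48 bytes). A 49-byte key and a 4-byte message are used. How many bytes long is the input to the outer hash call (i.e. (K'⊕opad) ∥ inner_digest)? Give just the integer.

Key is 49 ≤ 128 bytes, zero-padded: |K'| = 128.
Outer input = (K'⊕opad) ∥ H(inner) → 128 + 48 = 176 bytes.

176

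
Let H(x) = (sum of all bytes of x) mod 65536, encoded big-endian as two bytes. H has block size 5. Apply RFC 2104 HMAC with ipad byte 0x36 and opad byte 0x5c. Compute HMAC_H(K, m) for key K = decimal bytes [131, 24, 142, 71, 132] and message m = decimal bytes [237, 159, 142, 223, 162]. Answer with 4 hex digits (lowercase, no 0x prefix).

Key decimal bytes [131, 24, 142, 71, 132] = 83 18 8e 47 84 is exactly B = 5 bytes: K' = 83 18 8e 47 84.
K' ⊕ ipad = b5 2e b8 71 b2.  K' ⊕ opad = df 44 d2 1b d8.
Inner input = (K'⊕ipad) ∥ m = b5 2e b8 71 b2 ∥ ed 9f 8e df a2.
Inner hash: sum = 181+46+184+113+178+237+159+142+223+162 = 1625 → 06 59.
Outer input = (K'⊕opad) ∥ inner = df 44 d2 1b d8 ∥ 06 59.
Outer hash (tag): sum = 223+68+210+27+216+6+89 = 839 → 03 47.

0347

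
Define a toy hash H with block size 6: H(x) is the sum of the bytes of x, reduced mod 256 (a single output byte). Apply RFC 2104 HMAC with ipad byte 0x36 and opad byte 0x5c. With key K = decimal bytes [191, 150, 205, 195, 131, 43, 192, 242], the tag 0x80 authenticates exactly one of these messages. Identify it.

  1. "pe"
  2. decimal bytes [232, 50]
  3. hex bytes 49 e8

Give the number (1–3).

Key decimal bytes [191, 150, 205, 195, 131, 43, 192, 242] = bf 96 cd c3 83 2b c0 f2 is 8 bytes > B = 6, so hash it first: H(key) = 45, then zero-pad to 6 bytes: K' = 45 00 00 00 00 00.
K' ⊕ ipad = 73 36 36 36 36 36; K' ⊕ opad = 19 5c 5c 5c 5c 5c.
m1: inner = H(73 36 36 36 36 36 70 65) = 56; tag = H(19 5c 5c 5c 5c 5c 56) = 3b
m2: inner = H(73 36 36 36 36 36 e8 32) = 9b; tag = H(19 5c 5c 5c 5c 5c 9b) = 80 ← matches
m3: inner = H(73 36 36 36 36 36 49 e8) = b2; tag = H(19 5c 5c 5c 5c 5c b2) = 97

2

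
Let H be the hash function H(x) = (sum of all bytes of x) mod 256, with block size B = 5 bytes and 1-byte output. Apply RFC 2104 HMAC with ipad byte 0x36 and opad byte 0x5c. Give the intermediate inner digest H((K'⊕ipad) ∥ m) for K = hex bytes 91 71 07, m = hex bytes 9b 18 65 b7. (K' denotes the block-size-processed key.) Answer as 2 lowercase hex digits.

5a

Key hex bytes 91 71 07 is 3 bytes ≤ B = 5; zero-pad to 5 bytes: K' = 91 71 07 00 00.
K' ⊕ ipad = a7 47 31 36 36.
Inner input = a7 47 31 36 36 ∥ 9b 18 65 b7.
Inner hash: sum = 167+71+49+54+54+155+24+101+183 = 858; mod 256 = 90 → 5a.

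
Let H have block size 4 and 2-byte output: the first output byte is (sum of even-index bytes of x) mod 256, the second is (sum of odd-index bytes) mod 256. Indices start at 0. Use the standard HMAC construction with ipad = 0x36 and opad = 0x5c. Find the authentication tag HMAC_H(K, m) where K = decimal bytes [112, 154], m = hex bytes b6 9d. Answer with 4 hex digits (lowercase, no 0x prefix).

baa1

Key decimal bytes [112, 154] = 70 9a is 2 bytes ≤ B = 4; zero-pad to 4 bytes: K' = 70 9a 00 00.
K' ⊕ ipad = 46 ac 36 36.  K' ⊕ opad = 2c c6 5c 5c.
Inner input = (K'⊕ipad) ∥ m = 46 ac 36 36 ∥ b6 9d.
Inner hash: even-index sum = 306 mod 256 = 50; odd-index sum = 383 mod 256 = 127 → 32 7f.
Outer input = (K'⊕opad) ∥ inner = 2c c6 5c 5c ∥ 32 7f.
Outer hash (tag): even-index sum = 186 mod 256 = 186; odd-index sum = 417 mod 256 = 161 → ba a1.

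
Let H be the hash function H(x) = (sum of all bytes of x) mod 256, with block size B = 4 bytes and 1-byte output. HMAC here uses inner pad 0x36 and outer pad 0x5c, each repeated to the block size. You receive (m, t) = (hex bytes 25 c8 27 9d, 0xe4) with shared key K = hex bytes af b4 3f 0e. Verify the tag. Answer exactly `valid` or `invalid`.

invalid

Key hex bytes af b4 3f 0e is exactly B = 4 bytes: K' = af b4 3f 0e.
K' ⊕ ipad = 99 82 09 38; K' ⊕ opad = f3 e8 63 52.
Inner hash: sum = 153+130+9+56+37+200+39+157 = 781; mod 256 = 13 → 0d.
Outer hash (recomputed tag): sum = 243+232+99+82+13 = 669; mod 256 = 157 → 9d.
Recomputed tag = 9d; claimed = e4 → mismatch.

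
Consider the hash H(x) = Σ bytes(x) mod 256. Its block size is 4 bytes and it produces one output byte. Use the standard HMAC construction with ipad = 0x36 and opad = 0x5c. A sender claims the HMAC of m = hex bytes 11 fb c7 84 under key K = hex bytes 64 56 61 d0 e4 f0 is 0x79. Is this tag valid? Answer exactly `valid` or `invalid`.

valid

Key hex bytes 64 56 61 d0 e4 f0 is 6 bytes > B = 4, so hash it first: H(key) = bf, then zero-pad to 4 bytes: K' = bf 00 00 00.
K' ⊕ ipad = 89 36 36 36; K' ⊕ opad = e3 5c 5c 5c.
Inner hash: sum = 137+54+54+54+17+251+199+132 = 898; mod 256 = 130 → 82.
Outer hash (recomputed tag): sum = 227+92+92+92+130 = 633; mod 256 = 121 → 79.
Recomputed tag = 79; claimed = 79 → match.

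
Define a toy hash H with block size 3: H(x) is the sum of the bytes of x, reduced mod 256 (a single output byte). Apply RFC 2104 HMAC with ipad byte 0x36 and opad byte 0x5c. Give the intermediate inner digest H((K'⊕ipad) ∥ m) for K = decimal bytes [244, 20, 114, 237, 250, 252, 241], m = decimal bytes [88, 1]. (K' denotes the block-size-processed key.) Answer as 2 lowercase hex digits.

Key decimal bytes [244, 20, 114, 237, 250, 252, 241] = f4 14 72 ed fa fc f1 is 7 bytes > B = 3, so hash it first: H(key) = 4e, then zero-pad to 3 bytes: K' = 4e 00 00.
K' ⊕ ipad = 78 36 36.
Inner input = 78 36 36 ∥ 58 01.
Inner hash: sum = 120+54+54+88+1 = 317; mod 256 = 61 → 3d.

3d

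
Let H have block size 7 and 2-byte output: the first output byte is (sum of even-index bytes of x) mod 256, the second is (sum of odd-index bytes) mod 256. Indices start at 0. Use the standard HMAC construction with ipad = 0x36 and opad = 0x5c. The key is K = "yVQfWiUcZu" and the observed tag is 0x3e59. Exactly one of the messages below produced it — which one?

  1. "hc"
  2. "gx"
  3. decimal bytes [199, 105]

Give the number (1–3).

Key "yVQfWiUcZu" = 79 56 51 66 57 69 55 63 5a 75 is 10 bytes > B = 7, so hash it first: H(key) = d0 fd, then zero-pad to 7 bytes: K' = d0 fd 00 00 00 00 00.
K' ⊕ ipad = e6 cb 36 36 36 36 36; K' ⊕ opad = 8c a1 5c 5c 5c 5c 5c.
m1: inner = H(e6 cb 36 36 36 36 36 68 63) = eb 9f; tag = H(8c a1 5c 5c 5c 5c 5c eb 9f) = 3f44
m2: inner = H(e6 cb 36 36 36 36 36 67 78) = 00 9e; tag = H(8c a1 5c 5c 5c 5c 5c 00 9e) = 3e59 ← matches
m3: inner = H(e6 cb 36 36 36 36 36 c7 69) = f1 fe; tag = H(8c a1 5c 5c 5c 5c 5c f1 fe) = 9e4a

2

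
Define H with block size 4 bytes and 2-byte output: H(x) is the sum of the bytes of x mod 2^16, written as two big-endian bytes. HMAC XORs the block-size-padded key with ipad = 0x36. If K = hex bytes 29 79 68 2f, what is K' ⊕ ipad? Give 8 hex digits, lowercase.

Key hex bytes 29 79 68 2f is exactly B = 4 bytes: K' = 29 79 68 2f.
XOR each byte with 0x36: 29⊕36=1f, 79⊕36=4f, 68⊕36=5e, 2f⊕36=19.

1f4f5e19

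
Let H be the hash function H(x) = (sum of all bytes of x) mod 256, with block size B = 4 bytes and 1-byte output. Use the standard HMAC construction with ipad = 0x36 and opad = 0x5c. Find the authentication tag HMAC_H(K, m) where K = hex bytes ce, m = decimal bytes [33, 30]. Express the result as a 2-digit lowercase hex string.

7f

Key hex bytes ce is 1 byte ≤ B = 4; zero-pad to 4 bytes: K' = ce 00 00 00.
K' ⊕ ipad = f8 36 36 36.  K' ⊕ opad = 92 5c 5c 5c.
Inner input = (K'⊕ipad) ∥ m = f8 36 36 36 ∥ 21 1e.
Inner hash: sum = 248+54+54+54+33+30 = 473; mod 256 = 217 → d9.
Outer input = (K'⊕opad) ∥ inner = 92 5c 5c 5c ∥ d9.
Outer hash (tag): sum = 146+92+92+92+217 = 639; mod 256 = 127 → 7f.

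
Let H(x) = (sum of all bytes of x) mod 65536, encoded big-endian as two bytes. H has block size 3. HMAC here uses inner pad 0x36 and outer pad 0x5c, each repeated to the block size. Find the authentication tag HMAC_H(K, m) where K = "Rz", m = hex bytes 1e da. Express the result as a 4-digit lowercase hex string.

016f

Key "Rz" = 52 7a is 2 bytes ≤ B = 3; zero-pad to 3 bytes: K' = 52 7a 00.
K' ⊕ ipad = 64 4c 36.  K' ⊕ opad = 0e 26 5c.
Inner input = (K'⊕ipad) ∥ m = 64 4c 36 ∥ 1e da.
Inner hash: sum = 100+76+54+30+218 = 478 → 01 de.
Outer input = (K'⊕opad) ∥ inner = 0e 26 5c ∥ 01 de.
Outer hash (tag): sum = 14+38+92+1+222 = 367 → 01 6f.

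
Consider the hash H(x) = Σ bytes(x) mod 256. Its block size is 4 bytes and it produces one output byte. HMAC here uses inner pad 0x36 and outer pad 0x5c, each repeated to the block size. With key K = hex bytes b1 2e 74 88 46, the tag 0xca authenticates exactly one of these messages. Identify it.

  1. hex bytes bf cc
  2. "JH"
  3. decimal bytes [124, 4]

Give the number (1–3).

Key hex bytes b1 2e 74 88 46 is 5 bytes > B = 4, so hash it first: H(key) = 21, then zero-pad to 4 bytes: K' = 21 00 00 00.
K' ⊕ ipad = 17 36 36 36; K' ⊕ opad = 7d 5c 5c 5c.
m1: inner = H(17 36 36 36 bf cc) = 44; tag = H(7d 5c 5c 5c 44) = d5
m2: inner = H(17 36 36 36 4a 48) = 4b; tag = H(7d 5c 5c 5c 4b) = dc
m3: inner = H(17 36 36 36 7c 04) = 39; tag = H(7d 5c 5c 5c 39) = ca ← matches

3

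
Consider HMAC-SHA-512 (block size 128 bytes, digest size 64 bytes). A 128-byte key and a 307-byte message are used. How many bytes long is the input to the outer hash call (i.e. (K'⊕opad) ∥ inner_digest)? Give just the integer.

Key is 128 ≤ 128 bytes, zero-padded: |K'| = 128.
Outer input = (K'⊕opad) ∥ H(inner) → 128 + 64 = 192 bytes.

192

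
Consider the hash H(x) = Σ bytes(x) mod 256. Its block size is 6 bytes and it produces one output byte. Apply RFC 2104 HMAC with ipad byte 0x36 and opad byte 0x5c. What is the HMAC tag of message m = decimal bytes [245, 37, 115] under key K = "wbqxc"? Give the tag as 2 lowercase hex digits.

97

Key "wbqxc" = 77 62 71 78 63 is 5 bytes ≤ B = 6; zero-pad to 6 bytes: K' = 77 62 71 78 63 00.
K' ⊕ ipad = 41 54 47 4e 55 36.  K' ⊕ opad = 2b 3e 2d 24 3f 5c.
Inner input = (K'⊕ipad) ∥ m = 41 54 47 4e 55 36 ∥ f5 25 73.
Inner hash: sum = 65+84+71+78+85+54+245+37+115 = 834; mod 256 = 66 → 42.
Outer input = (K'⊕opad) ∥ inner = 2b 3e 2d 24 3f 5c ∥ 42.
Outer hash (tag): sum = 43+62+45+36+63+92+66 = 407; mod 256 = 151 → 97.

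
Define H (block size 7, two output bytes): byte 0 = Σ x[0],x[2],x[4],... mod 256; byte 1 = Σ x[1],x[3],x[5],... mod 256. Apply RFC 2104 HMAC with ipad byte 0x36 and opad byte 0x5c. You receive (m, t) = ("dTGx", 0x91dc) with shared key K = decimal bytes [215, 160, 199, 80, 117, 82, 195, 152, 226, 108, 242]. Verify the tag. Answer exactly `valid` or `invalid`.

valid

Key decimal bytes [215, 160, 199, 80, 117, 82, 195, 152, 226, 108, 242] = d7 a0 c7 50 75 52 c3 98 e2 6c f2 is 11 bytes > B = 7, so hash it first: H(key) = aa 46, then zero-pad to 7 bytes: K' = aa 46 00 00 00 00 00.
K' ⊕ ipad = 9c 70 36 36 36 36 36; K' ⊕ opad = f6 1a 5c 5c 5c 5c 5c.
Inner hash: even-index sum = 522 mod 256 = 10; odd-index sum = 391 mod 256 = 135 → 0a 87.
Outer hash (recomputed tag): even-index sum = 657 mod 256 = 145; odd-index sum = 220 mod 256 = 220 → 91 dc.
Recomputed tag = 91dc; claimed = 91dc → match.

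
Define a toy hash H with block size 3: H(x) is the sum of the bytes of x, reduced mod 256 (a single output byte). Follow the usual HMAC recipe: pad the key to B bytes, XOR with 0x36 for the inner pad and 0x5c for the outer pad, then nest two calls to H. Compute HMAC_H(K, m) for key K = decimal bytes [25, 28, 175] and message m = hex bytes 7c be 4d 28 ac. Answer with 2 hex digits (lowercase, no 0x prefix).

c5

Key decimal bytes [25, 28, 175] = 19 1c af is exactly B = 3 bytes: K' = 19 1c af.
K' ⊕ ipad = 2f 2a 99.  K' ⊕ opad = 45 40 f3.
Inner input = (K'⊕ipad) ∥ m = 2f 2a 99 ∥ 7c be 4d 28 ac.
Inner hash: sum = 47+42+153+124+190+77+40+172 = 845; mod 256 = 77 → 4d.
Outer input = (K'⊕opad) ∥ inner = 45 40 f3 ∥ 4d.
Outer hash (tag): sum = 69+64+243+77 = 453; mod 256 = 197 → c5.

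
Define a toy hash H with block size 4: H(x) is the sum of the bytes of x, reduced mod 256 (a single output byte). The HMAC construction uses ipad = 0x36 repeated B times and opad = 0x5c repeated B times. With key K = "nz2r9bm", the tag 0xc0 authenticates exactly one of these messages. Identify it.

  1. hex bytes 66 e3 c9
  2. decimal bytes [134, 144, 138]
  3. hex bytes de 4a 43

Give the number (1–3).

2

Key "nz2r9bm" = 6e 7a 32 72 39 62 6d is 7 bytes > B = 4, so hash it first: H(key) = 94, then zero-pad to 4 bytes: K' = 94 00 00 00.
K' ⊕ ipad = a2 36 36 36; K' ⊕ opad = c8 5c 5c 5c.
m1: inner = H(a2 36 36 36 66 e3 c9) = 56; tag = H(c8 5c 5c 5c 56) = 32
m2: inner = H(a2 36 36 36 86 90 8a) = e4; tag = H(c8 5c 5c 5c e4) = c0 ← matches
m3: inner = H(a2 36 36 36 de 4a 43) = af; tag = H(c8 5c 5c 5c af) = 8b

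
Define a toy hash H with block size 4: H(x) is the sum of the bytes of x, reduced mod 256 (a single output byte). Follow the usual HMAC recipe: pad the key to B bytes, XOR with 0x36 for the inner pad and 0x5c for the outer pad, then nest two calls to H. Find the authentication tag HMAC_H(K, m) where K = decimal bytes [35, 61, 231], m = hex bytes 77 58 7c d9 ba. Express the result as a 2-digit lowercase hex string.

Key decimal bytes [35, 61, 231] = 23 3d e7 is 3 bytes ≤ B = 4; zero-pad to 4 bytes: K' = 23 3d e7 00.
K' ⊕ ipad = 15 0b d1 36.  K' ⊕ opad = 7f 61 bb 5c.
Inner input = (K'⊕ipad) ∥ m = 15 0b d1 36 ∥ 77 58 7c d9 ba.
Inner hash: sum = 21+11+209+54+119+88+124+217+186 = 1029; mod 256 = 5 → 05.
Outer input = (K'⊕opad) ∥ inner = 7f 61 bb 5c ∥ 05.
Outer hash (tag): sum = 127+97+187+92+5 = 508; mod 256 = 252 → fc.

fc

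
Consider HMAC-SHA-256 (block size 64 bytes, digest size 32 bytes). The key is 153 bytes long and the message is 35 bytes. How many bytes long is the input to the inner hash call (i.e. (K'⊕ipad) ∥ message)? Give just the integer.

99

Key is 153 > 64 bytes, so it is hashed to 32 bytes then zero-padded to 64: |K'| = 64.
Inner input = (K'⊕ipad) ∥ m → 64 + 35 = 99 bytes.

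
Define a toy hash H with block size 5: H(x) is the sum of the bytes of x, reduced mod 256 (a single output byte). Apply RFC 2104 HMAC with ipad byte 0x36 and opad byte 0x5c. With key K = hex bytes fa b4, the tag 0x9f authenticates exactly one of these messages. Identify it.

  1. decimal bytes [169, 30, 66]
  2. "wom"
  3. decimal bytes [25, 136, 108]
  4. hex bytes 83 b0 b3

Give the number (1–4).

Key hex bytes fa b4 is 2 bytes ≤ B = 5; zero-pad to 5 bytes: K' = fa b4 00 00 00.
K' ⊕ ipad = cc 82 36 36 36; K' ⊕ opad = a6 e8 5c 5c 5c.
m1: inner = H(cc 82 36 36 36 a9 1e 42) = f9; tag = H(a6 e8 5c 5c 5c f9) = 9b
m2: inner = H(cc 82 36 36 36 77 6f 6d) = 43; tag = H(a6 e8 5c 5c 5c 43) = e5
m3: inner = H(cc 82 36 36 36 19 88 6c) = fd; tag = H(a6 e8 5c 5c 5c fd) = 9f ← matches
m4: inner = H(cc 82 36 36 36 83 b0 b3) = d6; tag = H(a6 e8 5c 5c 5c d6) = 78

3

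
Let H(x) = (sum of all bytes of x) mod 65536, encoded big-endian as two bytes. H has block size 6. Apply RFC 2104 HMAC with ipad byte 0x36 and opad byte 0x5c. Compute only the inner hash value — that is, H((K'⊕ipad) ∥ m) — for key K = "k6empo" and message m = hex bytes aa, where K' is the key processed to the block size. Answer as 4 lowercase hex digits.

0254

Key "k6empo" = 6b 36 65 6d 70 6f is exactly B = 6 bytes: K' = 6b 36 65 6d 70 6f.
K' ⊕ ipad = 5d 00 53 5b 46 59.
Inner input = 5d 00 53 5b 46 59 ∥ aa.
Inner hash: sum = 93+0+83+91+70+89+170 = 596 → 02 54.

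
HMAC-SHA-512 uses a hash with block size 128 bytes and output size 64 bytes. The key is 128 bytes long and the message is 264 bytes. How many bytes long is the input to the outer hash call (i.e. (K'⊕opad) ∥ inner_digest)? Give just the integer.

Key is 128 ≤ 128 bytes, zero-padded: |K'| = 128.
Outer input = (K'⊕opad) ∥ H(inner) → 128 + 64 = 192 bytes.

192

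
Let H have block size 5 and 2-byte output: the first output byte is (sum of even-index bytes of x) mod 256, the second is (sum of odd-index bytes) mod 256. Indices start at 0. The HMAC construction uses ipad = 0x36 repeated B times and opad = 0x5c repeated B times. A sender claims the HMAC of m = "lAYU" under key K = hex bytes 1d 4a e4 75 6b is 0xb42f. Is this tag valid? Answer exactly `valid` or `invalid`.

valid

Key hex bytes 1d 4a e4 75 6b is exactly B = 5 bytes: K' = 1d 4a e4 75 6b.
K' ⊕ ipad = 2b 7c d2 43 5d; K' ⊕ opad = 41 16 b8 29 37.
Inner hash: even-index sum = 496 mod 256 = 240; odd-index sum = 388 mod 256 = 132 → f0 84.
Outer hash (recomputed tag): even-index sum = 436 mod 256 = 180; odd-index sum = 303 mod 256 = 47 → b4 2f.
Recomputed tag = b42f; claimed = b42f → match.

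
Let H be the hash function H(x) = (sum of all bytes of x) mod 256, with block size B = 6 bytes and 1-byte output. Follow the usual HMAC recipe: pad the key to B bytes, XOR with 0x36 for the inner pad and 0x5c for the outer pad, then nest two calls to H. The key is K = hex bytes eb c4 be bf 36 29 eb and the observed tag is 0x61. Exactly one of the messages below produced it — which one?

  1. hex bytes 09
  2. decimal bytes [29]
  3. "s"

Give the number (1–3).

Key hex bytes eb c4 be bf 36 29 eb is 7 bytes > B = 6, so hash it first: H(key) = 76, then zero-pad to 6 bytes: K' = 76 00 00 00 00 00.
K' ⊕ ipad = 40 36 36 36 36 36; K' ⊕ opad = 2a 5c 5c 5c 5c 5c.
m1: inner = H(40 36 36 36 36 36 09) = 57; tag = H(2a 5c 5c 5c 5c 5c 57) = 4d
m2: inner = H(40 36 36 36 36 36 1d) = 6b; tag = H(2a 5c 5c 5c 5c 5c 6b) = 61 ← matches
m3: inner = H(40 36 36 36 36 36 73) = c1; tag = H(2a 5c 5c 5c 5c 5c c1) = b7

2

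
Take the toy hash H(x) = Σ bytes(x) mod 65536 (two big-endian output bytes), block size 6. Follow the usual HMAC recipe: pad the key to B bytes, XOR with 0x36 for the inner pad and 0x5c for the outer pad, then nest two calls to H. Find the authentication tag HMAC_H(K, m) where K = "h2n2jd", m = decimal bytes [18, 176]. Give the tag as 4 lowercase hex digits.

Key "h2n2jd" = 68 32 6e 32 6a 64 is exactly B = 6 bytes: K' = 68 32 6e 32 6a 64.
K' ⊕ ipad = 5e 04 58 04 5c 52.  K' ⊕ opad = 34 6e 32 6e 36 38.
Inner input = (K'⊕ipad) ∥ m = 5e 04 58 04 5c 52 ∥ 12 b0.
Inner hash: sum = 94+4+88+4+92+82+18+176 = 558 → 02 2e.
Outer input = (K'⊕opad) ∥ inner = 34 6e 32 6e 36 38 ∥ 02 2e.
Outer hash (tag): sum = 52+110+50+110+54+56+2+46 = 480 → 01 e0.

01e0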